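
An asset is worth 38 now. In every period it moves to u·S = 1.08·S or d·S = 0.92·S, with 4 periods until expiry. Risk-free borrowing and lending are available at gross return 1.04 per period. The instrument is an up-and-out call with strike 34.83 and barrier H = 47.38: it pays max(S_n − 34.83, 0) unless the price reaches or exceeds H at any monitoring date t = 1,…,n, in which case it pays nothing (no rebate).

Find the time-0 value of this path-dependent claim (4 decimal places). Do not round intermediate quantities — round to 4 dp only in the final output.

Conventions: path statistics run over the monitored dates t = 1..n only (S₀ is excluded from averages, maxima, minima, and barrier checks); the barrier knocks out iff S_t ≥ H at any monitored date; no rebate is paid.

Set p* = 0.7500 (from d < R < u); the path-dependent value is the discounted p*-expectation over all price paths.
Enumerate all 2^4 = 16 price paths (U = up ×1.08, D = down ×0.92); each path with k up-moves has probability p*^k·(1−p*)^(4−k).
DDDD: M=34.9600, payoff=0.0000, prob=0.003906
UDDD: M=41.0400, payoff=0.0000, prob=0.011719
DUDD: M=37.7568, payoff=0.0000, prob=0.011719
UUDD: M=44.3232, payoff=2.6852, prob=0.035156
DDUD: M=34.9600, payoff=0.0000, prob=0.011719
UDUD: M=41.0400, payoff=2.6852, prob=0.035156
DUUD: M=40.7773, payoff=2.6852, prob=0.035156
UUUD: M=47.8691, payoff=0.0000, prob=0.105469
DDDU: M=34.9600, payoff=0.0000, prob=0.011719
UDDU: M=41.0400, payoff=2.6852, prob=0.035156
DUDU: M=37.7568, payoff=2.6852, prob=0.035156
UUDU: M=44.3232, payoff=9.2095, prob=0.105469
DDUU: M=37.5152, payoff=2.6852, prob=0.035156
UDUU: M=44.0395, payoff=9.2095, prob=0.105469
DUUU: M=44.0395, payoff=9.2095, prob=0.105469
UUUU: M=51.6986, payoff=0.0000, prob=0.316406
Price = Σ prob·payoff / R^4 = 3.480354 / 1.169859 = 2.9750

price = 2.9750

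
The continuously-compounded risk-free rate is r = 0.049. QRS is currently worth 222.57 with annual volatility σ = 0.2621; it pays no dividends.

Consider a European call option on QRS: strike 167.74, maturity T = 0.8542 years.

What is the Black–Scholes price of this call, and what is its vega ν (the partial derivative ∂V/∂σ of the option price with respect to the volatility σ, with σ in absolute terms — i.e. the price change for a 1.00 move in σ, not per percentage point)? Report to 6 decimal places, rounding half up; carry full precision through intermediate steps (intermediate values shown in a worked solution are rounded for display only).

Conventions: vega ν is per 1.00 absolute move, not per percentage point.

price = 63.610380
ν = 28.207543

σ√T = 0.2621·√0.8542 = 0.242241
d₁ = (ln(S/K) + (r+σ²/2)T) / (σ√T) = (ln(222.57/167.74) + (0.049+0.2621²/2)·0.8542) / 0.242241 = (0.282826 + 0.071196) / 0.242241 = 1.461450
d₂ = d₁ − σ√T = 1.461450 − 0.242241 = 1.219210
e^{−rT} = 0.959008
N(d₁) = 0.928054,  N(d₂) = 0.888618
Call price V = S·N(d₁) − K·e^{−rT}·N(d₂) = 206.556995 − 142.946615 = 63.610380
φ(d₁) = (1/√(2π))·e^{−d₁²/2} = 0.137126
ν = S·φ(d₁)·√T = 28.207543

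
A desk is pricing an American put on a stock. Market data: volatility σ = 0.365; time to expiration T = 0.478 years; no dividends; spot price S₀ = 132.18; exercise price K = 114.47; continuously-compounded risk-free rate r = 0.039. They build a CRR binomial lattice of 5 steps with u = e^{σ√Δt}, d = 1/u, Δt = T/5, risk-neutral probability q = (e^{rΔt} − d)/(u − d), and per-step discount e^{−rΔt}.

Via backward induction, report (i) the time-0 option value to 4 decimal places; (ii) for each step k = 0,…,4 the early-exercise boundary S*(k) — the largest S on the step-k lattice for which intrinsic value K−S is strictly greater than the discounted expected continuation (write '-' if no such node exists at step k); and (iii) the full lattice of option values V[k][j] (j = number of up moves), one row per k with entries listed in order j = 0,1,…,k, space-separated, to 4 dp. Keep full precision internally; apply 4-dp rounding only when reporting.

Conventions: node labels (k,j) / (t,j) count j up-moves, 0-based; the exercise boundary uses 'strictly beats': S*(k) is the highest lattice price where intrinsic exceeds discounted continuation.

Δt=0.09560  u=1.11947  d=0.89328  q=0.48833  discount=0.99628
step 5 (expiry): payoffs max(K−S,0) = 39.2898 20.2532 0.0000 0.0000 0.0000 0.0000
step 4: (k=4,j=0): S=84.1620, K−S=30.3080, hold=29.8820 ⇒ V=30.3080 exercise | (k=4,j=1): S=105.4729, K−S=8.9971, hold=10.3244 ⇒ V=10.3244 continue | (k=4,j=2): S=132.1800, K−S=0.0000, hold=0.0000 ⇒ V=0.0000 continue | (k=4,j=3): S=165.6497, K−S=0.0000, hold=0.0000 ⇒ V=0.0000 continue | (k=4,j=4): S=207.5943, K−S=0.0000, hold=0.0000 ⇒ V=0.0000 continue  boundary S*=84.1620
step 3: (k=3,j=0): S=94.2168, K−S=20.2532, hold=20.4729 ⇒ V=20.4729 continue | (k=3,j=1): S=118.0737, K−S=0.0000, hold=5.2630 ⇒ V=5.2630 continue | (k=3,j=2): S=147.9715, K−S=0.0000, hold=0.0000 ⇒ V=0.0000 continue | (k=3,j=3): S=185.4398, K−S=0.0000, hold=0.0000 ⇒ V=0.0000 continue  boundary S*=-
step 2: (k=2,j=0): S=105.4729, K−S=8.9971, hold=12.9969 ⇒ V=12.9969 continue | (k=2,j=1): S=132.1800, K−S=0.0000, hold=2.6829 ⇒ V=2.6829 continue | (k=2,j=2): S=165.6497, K−S=0.0000, hold=0.0000 ⇒ V=0.0000 continue  boundary S*=-
step 1: (k=1,j=0): S=118.0737, K−S=0.0000, hold=7.9306 ⇒ V=7.9306 continue | (k=1,j=1): S=147.9715, K−S=0.0000, hold=1.3676 ⇒ V=1.3676 continue  boundary S*=-
step 0: (k=0,j=0): S=132.1800, K−S=0.0000, hold=4.7081 ⇒ V=4.7081 continue  boundary S*=-

price = 4.7081
boundary = - - - - 84.1620
tree:
4.7081
7.9306 1.3676
12.9969 2.6829 0.0000
20.4729 5.2630 0.0000 0.0000
30.3080 10.3244 0.0000 0.0000 0.0000
39.2898 20.2532 0.0000 0.0000 0.0000 0.0000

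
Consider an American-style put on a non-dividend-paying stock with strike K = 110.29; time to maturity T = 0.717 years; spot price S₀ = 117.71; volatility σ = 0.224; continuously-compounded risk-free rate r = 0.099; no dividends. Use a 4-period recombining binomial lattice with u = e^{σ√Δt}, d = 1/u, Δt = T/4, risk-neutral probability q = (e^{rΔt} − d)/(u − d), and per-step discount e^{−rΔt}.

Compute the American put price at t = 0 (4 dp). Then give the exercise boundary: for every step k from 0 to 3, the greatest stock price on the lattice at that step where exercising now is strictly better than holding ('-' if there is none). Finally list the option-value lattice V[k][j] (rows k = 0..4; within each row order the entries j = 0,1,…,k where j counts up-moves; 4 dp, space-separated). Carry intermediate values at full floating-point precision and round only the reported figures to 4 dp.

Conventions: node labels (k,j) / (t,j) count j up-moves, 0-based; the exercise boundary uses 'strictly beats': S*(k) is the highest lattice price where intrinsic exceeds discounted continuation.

price = 3.3864
boundary = - - 97.3731 88.5629
tree:
3.3864
6.7381 0.9699
12.9169 2.2990 0.0000
21.7271 5.4494 0.0000 0.0000
29.7402 12.9169 0.0000 0.0000 0.0000

params: Δt=0.17925 u=1.09948 d=0.90952 q=0.57056 e^(-rΔt)=0.98241
t_4 payoffs: 29.7402 12.9169 0.0000 0.0000 0.0000
t_3: node(3,0) S=88.5629 payoff=21.7271 vs cont=19.7872 → 21.7271 [stop]  node(3,1) S=107.0597 payoff=3.2303 vs cont=5.4494 → 5.4494 [wait]  node(3,2) S=129.4197 payoff=0.0000 vs cont=0.0000 → 0.0000 [wait]  node(3,3) S=156.4497 payoff=0.0000 vs cont=0.0000 → 0.0000 [wait]  ⇒ S*(3)=88.5629
t_2: node(2,0) S=97.3731 payoff=12.9169 vs cont=12.2209 → 12.9169 [stop]  node(2,1) S=117.7100 payoff=0.0000 vs cont=2.2990 → 2.2990 [wait]  node(2,2) S=142.2944 payoff=0.0000 vs cont=0.0000 → 0.0000 [wait]  ⇒ S*(2)=97.3731
t_1: node(1,0) S=107.0597 payoff=3.2303 vs cont=6.7381 → 6.7381 [wait]  node(1,1) S=129.4197 payoff=0.0000 vs cont=0.9699 → 0.9699 [wait]  ⇒ S*(1)=-
t_0: node(0,0) S=117.7100 payoff=0.0000 vs cont=3.3864 → 3.3864 [wait]  ⇒ S*(0)=-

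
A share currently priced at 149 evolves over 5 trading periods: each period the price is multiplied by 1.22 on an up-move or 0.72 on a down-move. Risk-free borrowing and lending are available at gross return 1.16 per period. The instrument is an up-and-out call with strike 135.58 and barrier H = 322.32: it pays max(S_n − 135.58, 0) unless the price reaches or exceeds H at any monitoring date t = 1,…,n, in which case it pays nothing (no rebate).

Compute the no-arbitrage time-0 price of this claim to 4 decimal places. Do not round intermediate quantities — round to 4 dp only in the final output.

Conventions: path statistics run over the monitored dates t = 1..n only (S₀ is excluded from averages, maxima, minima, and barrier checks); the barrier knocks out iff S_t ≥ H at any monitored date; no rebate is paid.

price = 14.2089

Set p* = 0.8800 (from d < R < u); the path-dependent value is the discounted p*-expectation over all price paths.
Enumerate all 2^5 = 32 price paths (U = up ×1.22, D = down ×0.72); each path with k up-moves has probability p*^k·(1−p*)^(5−k).
DDDDD: M=107.2800, payoff=0.0000, prob=0.000025
UDDDD: M=181.7800, payoff=0.0000, prob=0.000182
DUDDD: M=130.8816, payoff=0.0000, prob=0.000182
UUDDD: M=221.7716, payoff=0.0000, prob=0.001338
DDUDD: M=107.2800, payoff=0.0000, prob=0.000182
UDUDD: M=181.7800, payoff=0.0000, prob=0.001338
DUUDD: M=159.6756, payoff=0.0000, prob=0.001338
UUUDD: M=270.5614, payoff=4.6790, prob=0.009813
DDDUD: M=107.2800, payoff=0.0000, prob=0.000182
UDDUD: M=181.7800, payoff=0.0000, prob=0.001338
DUDUD: M=130.8816, payoff=0.0000, prob=0.001338
UUDUD: M=221.7716, payoff=4.6790, prob=0.009813
DDUUD: M=114.9664, payoff=0.0000, prob=0.001338
UDUUD: M=194.8042, payoff=4.6790, prob=0.009813
DUUUD: M=194.8042, payoff=4.6790, prob=0.009813
UUUUD: M=330.0848, payoff=0.0000, prob=0.071963
DDDDU: M=107.2800, payoff=0.0000, prob=0.000182
UDDDU: M=181.7800, payoff=0.0000, prob=0.001338
DUDDU: M=130.8816, payoff=0.0000, prob=0.001338
UUDDU: M=221.7716, payoff=4.6790, prob=0.009813
DDUDU: M=107.2800, payoff=0.0000, prob=0.001338
UDUDU: M=181.7800, payoff=4.6790, prob=0.009813
DUUDU: M=159.6756, payoff=4.6790, prob=0.009813
UUUDU: M=270.5614, payoff=102.0811, prob=0.071963
DDDUU: M=107.2800, payoff=0.0000, prob=0.001338
UDDUU: M=181.7800, payoff=4.6790, prob=0.009813
DUDUU: M=140.2590, payoff=4.6790, prob=0.009813
UUDUU: M=237.6611, payoff=102.0811, prob=0.071963
DDUUU: M=140.2590, payoff=4.6790, prob=0.009813
UDUUU: M=237.6611, payoff=102.0811, prob=0.071963
DUUUU: M=237.6611, payoff=102.0811, prob=0.071963
UUUUU: M=402.7035, payoff=0.0000, prob=0.527732
Price = Σ prob·payoff / R^5 = 29.843587 / 2.100342 = 14.2089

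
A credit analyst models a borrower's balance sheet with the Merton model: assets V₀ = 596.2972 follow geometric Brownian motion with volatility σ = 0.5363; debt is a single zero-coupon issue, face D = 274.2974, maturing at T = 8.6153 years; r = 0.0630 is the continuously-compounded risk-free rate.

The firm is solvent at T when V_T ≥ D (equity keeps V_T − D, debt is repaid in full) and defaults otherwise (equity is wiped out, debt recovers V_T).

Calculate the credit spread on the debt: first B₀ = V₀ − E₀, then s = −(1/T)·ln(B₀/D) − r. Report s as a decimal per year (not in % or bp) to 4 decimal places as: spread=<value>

Work the structural quantities from V₀ = 596.2972 against face 274.2974:
d₁ = [ln(V₀/D) + (r + σ²/2)T] / (σ√T)
   = [ln(596.2972/274.2974) + (0.0630 + 0.5·0.5363²)·8.6153] / (0.5363·√8.6153)
   = [0.776526 + 1.781720] / 1.574139 = 1.625172
d₂ = d₁ − σ√T = 1.625172 − 1.574139 = 0.051034
N(d₁) = 0.947937,  N(d₂) = 0.520351,  e^(−rT) = 0.581140
E₀ = V₀·N(d₁) − D·e^(−rT)·N(d₂)
   = 596.2972·0.947937 − 274.2974·0.581140·0.520351 = 482.305659
B₀ = V₀ − E₀ = 596.2972 − 482.305659 = 113.991541
spread = −(1/T)·ln(B₀/D) − r = −(1/8.6153)·ln(113.991541/274.2974) − 0.0630 = 0.03892201

spread=0.0389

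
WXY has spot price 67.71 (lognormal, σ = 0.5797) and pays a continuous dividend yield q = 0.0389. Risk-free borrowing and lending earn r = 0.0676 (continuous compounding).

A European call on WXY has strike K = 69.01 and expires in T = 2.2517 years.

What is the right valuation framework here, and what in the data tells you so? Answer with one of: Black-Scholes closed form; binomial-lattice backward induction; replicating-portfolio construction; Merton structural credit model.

Key observation: a European-exercise option on WXY struck at 69.01 — a GBM underlying with constant parameters — admits an analytic price: the data contain no early exercise, no discrete tree, no debt structure.

framework: Black-Scholes closed form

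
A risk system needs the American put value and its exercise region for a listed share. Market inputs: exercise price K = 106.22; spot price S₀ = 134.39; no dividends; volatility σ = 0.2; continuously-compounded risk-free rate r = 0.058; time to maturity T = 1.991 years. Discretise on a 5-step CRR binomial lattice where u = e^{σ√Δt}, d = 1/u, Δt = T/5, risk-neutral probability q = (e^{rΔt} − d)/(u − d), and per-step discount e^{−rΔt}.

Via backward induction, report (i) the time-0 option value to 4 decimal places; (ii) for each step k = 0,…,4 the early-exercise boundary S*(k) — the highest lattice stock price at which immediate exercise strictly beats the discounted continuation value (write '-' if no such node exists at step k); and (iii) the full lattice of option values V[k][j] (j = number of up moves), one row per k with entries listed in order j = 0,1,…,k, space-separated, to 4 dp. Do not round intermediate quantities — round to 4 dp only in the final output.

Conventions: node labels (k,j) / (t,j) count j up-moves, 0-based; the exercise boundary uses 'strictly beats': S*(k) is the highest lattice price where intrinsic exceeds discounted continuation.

price = 1.9128
boundary = - - - 92.0312 81.1193
tree:
1.9128
3.8425 0.4813
7.5214 1.1215 0.0000
14.1888 2.6133 0.0000 0.0000
25.1007 6.0893 0.0000 0.0000 0.0000
34.7187 14.1888 0.0000 0.0000 0.0000 0.0000

params: Δt=0.39820 u=1.13452 d=0.88143 q=0.56081 e^(-rΔt)=0.97717
t_5 payoffs: 34.7187 14.1888 0.0000 0.0000 0.0000 0.0000
t_4: node(4,0) S=81.1193 payoff=25.1007 vs cont=22.6756 → 25.1007 [stop]  node(4,1) S=104.4109 payoff=1.8091 vs cont=6.0893 → 6.0893 [wait]  node(4,2) S=134.3900 payoff=0.0000 vs cont=0.0000 → 0.0000 [wait]  node(4,3) S=172.9770 payoff=0.0000 vs cont=0.0000 → 0.0000 [wait]  node(4,4) S=222.6433 payoff=0.0000 vs cont=0.0000 → 0.0000 [wait]  ⇒ S*(4)=81.1193
t_3: node(3,0) S=92.0312 payoff=14.1888 vs cont=14.1093 → 14.1888 [stop]  node(3,1) S=118.4558 payoff=0.0000 vs cont=2.6133 → 2.6133 [wait]  node(3,2) S=152.4676 payoff=0.0000 vs cont=0.0000 → 0.0000 [wait]  node(3,3) S=196.2451 payoff=0.0000 vs cont=0.0000 → 0.0000 [wait]  ⇒ S*(3)=92.0312
t_2: node(2,0) S=104.4109 payoff=1.8091 vs cont=7.5214 → 7.5214 [wait]  node(2,1) S=134.3900 payoff=0.0000 vs cont=1.1215 → 1.1215 [wait]  node(2,2) S=172.9770 payoff=0.0000 vs cont=0.0000 → 0.0000 [wait]  ⇒ S*(2)=-
t_1: node(1,0) S=118.4558 payoff=0.0000 vs cont=3.8425 → 3.8425 [wait]  node(1,1) S=152.4676 payoff=0.0000 vs cont=0.4813 → 0.4813 [wait]  ⇒ S*(1)=-
t_0: node(0,0) S=134.3900 payoff=0.0000 vs cont=1.9128 → 1.9128 [wait]  ⇒ S*(0)=-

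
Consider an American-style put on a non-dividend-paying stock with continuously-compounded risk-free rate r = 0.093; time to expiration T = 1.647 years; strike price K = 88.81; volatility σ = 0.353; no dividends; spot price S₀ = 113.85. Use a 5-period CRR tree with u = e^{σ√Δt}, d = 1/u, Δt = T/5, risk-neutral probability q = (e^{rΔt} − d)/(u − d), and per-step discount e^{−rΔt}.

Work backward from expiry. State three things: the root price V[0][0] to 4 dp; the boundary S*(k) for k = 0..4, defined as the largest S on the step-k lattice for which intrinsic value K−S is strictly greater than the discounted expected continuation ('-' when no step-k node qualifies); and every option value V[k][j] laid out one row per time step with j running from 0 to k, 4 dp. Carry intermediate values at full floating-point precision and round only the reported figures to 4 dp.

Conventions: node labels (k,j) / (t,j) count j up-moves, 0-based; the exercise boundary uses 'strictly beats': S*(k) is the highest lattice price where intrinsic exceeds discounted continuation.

params: Δt=0.32940 u=1.22458 d=0.81661 q=0.52577 e^(-rΔt)=0.96983
t_5 payoffs: 47.4676 26.8130 0.0000 0.0000 0.0000 0.0000
t_4: node(4,0) S=50.6271 payoff=38.1829 vs cont=35.5035 → 38.1829 [stop]  node(4,1) S=75.9203 payoff=12.8897 vs cont=12.3318 → 12.8897 [stop]  node(4,2) S=113.8500 payoff=0.0000 vs cont=0.0000 → 0.0000 [wait]  node(4,3) S=170.7293 payoff=0.0000 vs cont=0.0000 → 0.0000 [wait]  node(4,4) S=256.0253 payoff=0.0000 vs cont=0.0000 → 0.0000 [wait]  ⇒ S*(4)=75.9203
t_3: node(3,0) S=61.9970 payoff=26.8130 vs cont=24.1336 → 26.8130 [stop]  node(3,1) S=92.9706 payoff=0.0000 vs cont=5.9282 → 5.9282 [wait]  node(3,2) S=139.4185 payoff=0.0000 vs cont=0.0000 → 0.0000 [wait]  node(3,3) S=209.0718 payoff=0.0000 vs cont=0.0000 → 0.0000 [wait]  ⇒ S*(3)=61.9970
t_2: node(2,0) S=75.9203 payoff=12.8897 vs cont=15.3547 → 15.3547 [wait]  node(2,1) S=113.8500 payoff=0.0000 vs cont=2.7265 → 2.7265 [wait]  node(2,2) S=170.7293 payoff=0.0000 vs cont=0.0000 → 0.0000 [wait]  ⇒ S*(2)=-
t_1: node(1,0) S=92.9706 payoff=0.0000 vs cont=8.4522 → 8.4522 [wait]  node(1,1) S=139.4185 payoff=0.0000 vs cont=1.2540 → 1.2540 [wait]  ⇒ S*(1)=-
t_0: node(0,0) S=113.8500 payoff=0.0000 vs cont=4.5267 → 4.5267 [wait]  ⇒ S*(0)=-

price = 4.5267
boundary = - - - 61.9970 75.9203
tree:
4.5267
8.4522 1.2540
15.3547 2.7265 0.0000
26.8130 5.9282 0.0000 0.0000
38.1829 12.8897 0.0000 0.0000 0.0000
47.4676 26.8130 0.0000 0.0000 0.0000 0.0000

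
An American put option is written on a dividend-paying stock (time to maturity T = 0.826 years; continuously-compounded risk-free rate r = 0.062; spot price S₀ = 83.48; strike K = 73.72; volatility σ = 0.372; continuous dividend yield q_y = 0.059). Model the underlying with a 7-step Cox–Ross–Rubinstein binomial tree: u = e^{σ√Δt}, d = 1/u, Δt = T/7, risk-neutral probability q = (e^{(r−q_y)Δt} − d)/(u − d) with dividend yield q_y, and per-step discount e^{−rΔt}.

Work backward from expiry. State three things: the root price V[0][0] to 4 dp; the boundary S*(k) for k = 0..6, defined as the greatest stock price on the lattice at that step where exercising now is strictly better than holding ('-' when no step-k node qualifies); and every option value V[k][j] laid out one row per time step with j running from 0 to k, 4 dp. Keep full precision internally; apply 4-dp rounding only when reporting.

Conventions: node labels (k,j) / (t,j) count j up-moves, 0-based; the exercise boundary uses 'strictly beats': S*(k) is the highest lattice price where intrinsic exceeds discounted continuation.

Δt=0.11800, u=1.13631, d=0.88004, q=0.46948, disc=e^(-rΔt)=0.99271
k=7 terminal: V=max(K-S,0) → 39.5925 29.6545 16.8227 0.2541 0.0000 0.0000 0.0000 0.0000
k=6: j=0 S=38.7794 intr=34.9406 cont=34.6722 V=34.9406[EX]; j=1 S=50.0720 intr=23.6480 cont=23.4580 V=23.6480[EX]; j=2 S=64.6530 intr=9.0670 cont=8.9782 V=9.0670[EX]; j=3 S=83.4800 intr=0.0000 cont=0.1338 V=0.1338[hold]; j=4 S=107.7894 intr=0.0000 cont=0.0000 V=0.0000[hold]; j=5 S=139.1777 intr=0.0000 cont=0.0000 V=0.0000[hold]; j=6 S=179.7064 intr=0.0000 cont=0.0000 V=0.0000[hold]  S*(6)=64.6530
k=5: j=0 S=44.0655 intr=29.6545 cont=29.4229 V=29.6545[EX]; j=1 S=56.8973 intr=16.8227 cont=16.6800 V=16.8227[EX]; j=2 S=73.4659 intr=0.2541 cont=4.8375 V=4.8375[hold]; j=3 S=94.8592 intr=0.0000 cont=0.0705 V=0.0705[hold]; j=4 S=122.4822 intr=0.0000 cont=0.0000 V=0.0000[hold]; j=5 S=158.1491 intr=0.0000 cont=0.0000 V=0.0000[hold]  S*(5)=56.8973
k=4: j=0 S=50.0720 intr=23.6480 cont=23.4580 V=23.6480[EX]; j=1 S=64.6530 intr=9.0670 cont=11.1143 V=11.1143[hold]; j=2 S=83.4800 intr=0.0000 cont=2.5806 V=2.5806[hold]; j=3 S=107.7894 intr=0.0000 cont=0.0371 V=0.0371[hold]; j=4 S=139.1777 intr=0.0000 cont=0.0000 V=0.0000[hold]  S*(4)=50.0720
k=3: j=0 S=56.8973 intr=16.8227 cont=17.6342 V=17.6342[hold]; j=1 S=73.4659 intr=0.2541 cont=7.0561 V=7.0561[hold]; j=2 S=94.8592 intr=0.0000 cont=1.3764 V=1.3764[hold]; j=3 S=122.4822 intr=0.0000 cont=0.0196 V=0.0196[hold]  S*(3)=-
k=2: j=0 S=64.6530 intr=9.0670 cont=12.5757 V=12.5757[hold]; j=1 S=83.4800 intr=0.0000 cont=4.3576 V=4.3576[hold]; j=2 S=107.7894 intr=0.0000 cont=0.7340 V=0.7340[hold]  S*(2)=-
k=1: j=0 S=73.4659 intr=0.2541 cont=8.6539 V=8.6539[hold]; j=1 S=94.8592 intr=0.0000 cont=2.6370 V=2.6370[hold]  S*(1)=-
k=0: j=0 S=83.4800 intr=0.0000 cont=5.7866 V=5.7866[hold]  S*(0)=-

price = 5.7866
boundary = - - - - 50.0720 56.8973 64.6530
tree:
5.7866
8.6539 2.6370
12.5757 4.3576 0.7340
17.6342 7.0561 1.3764 0.0196
23.6480 11.1143 2.5806 0.0371 0.0000
29.6545 16.8227 4.8375 0.0705 0.0000 0.0000
34.9406 23.6480 9.0670 0.1338 0.0000 0.0000 0.0000
39.5925 29.6545 16.8227 0.2541 0.0000 0.0000 0.0000 0.0000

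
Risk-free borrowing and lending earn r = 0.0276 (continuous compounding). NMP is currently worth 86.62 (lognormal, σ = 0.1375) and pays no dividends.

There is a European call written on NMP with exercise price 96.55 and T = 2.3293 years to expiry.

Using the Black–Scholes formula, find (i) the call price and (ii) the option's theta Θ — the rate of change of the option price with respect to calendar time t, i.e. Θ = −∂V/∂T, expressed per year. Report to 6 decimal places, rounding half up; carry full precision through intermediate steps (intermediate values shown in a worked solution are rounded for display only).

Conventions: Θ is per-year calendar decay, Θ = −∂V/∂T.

σ√T = 0.1375·√2.3293 = 0.209853
d₁ = (ln(S/K) + (r+σ²/2)T) / (σ√T) = (ln(86.62/96.55) + (0.0276+0.1375²/2)·2.3293) / 0.209853 = (-0.108530 + 0.086308) / 0.209853 = -0.105895
d₂ = d₁ − σ√T = -0.105895 − 0.209853 = -0.315748
e^{−rT} = 0.937734
N(d₁) = 0.457833,  N(d₂) = 0.376097
Call price V = S·N(d₁) − K·e^{−rT}·N(d₂) = 39.657474 − 34.051142 = 5.606332
φ(d₁) = (1/√(2π))·e^{−d₁²/2} = 0.396712
Θ = −S·φ(d₁)·σ/(2√T) − r·K·e^{−rT}·N(d₂) = −1.547937 − 0.939812 = -2.487748

price = 5.606332
Θ = -2.487748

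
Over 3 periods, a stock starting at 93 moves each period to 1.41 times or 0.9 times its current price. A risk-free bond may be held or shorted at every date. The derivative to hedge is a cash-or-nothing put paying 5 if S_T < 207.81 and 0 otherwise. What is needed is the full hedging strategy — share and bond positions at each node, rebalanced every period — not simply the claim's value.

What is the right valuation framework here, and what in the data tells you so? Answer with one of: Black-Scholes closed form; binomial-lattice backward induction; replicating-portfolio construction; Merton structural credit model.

framework: replicating-portfolio construction

Key observation: the mandate to exhibit the hedge at every date and state singles out the replicating-portfolio construction on the 3-period tree with factors 1.41 and 0.9 from 93.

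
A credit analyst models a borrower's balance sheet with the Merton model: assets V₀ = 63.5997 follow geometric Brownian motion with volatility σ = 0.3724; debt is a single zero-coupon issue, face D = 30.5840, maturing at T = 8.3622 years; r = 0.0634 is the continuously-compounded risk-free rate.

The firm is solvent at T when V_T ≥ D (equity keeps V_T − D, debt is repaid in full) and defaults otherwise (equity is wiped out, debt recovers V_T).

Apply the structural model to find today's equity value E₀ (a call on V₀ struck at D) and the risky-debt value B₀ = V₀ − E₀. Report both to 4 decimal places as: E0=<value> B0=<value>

E0=47.5654 B0=16.0343

Apply the equity-as-call identities (strike 30.5840, horizon 8.3622 years):
d₁ = [ln(V₀/D) + (r + σ²/2)T] / (σ√T)
   = [ln(63.5997/30.5840) + (0.0634 + 0.5·0.3724²)·8.3622] / (0.3724·√8.3622)
   = [0.732132 + 1.110006] / 1.076887 = 1.710614
d₂ = d₁ − σ√T = 1.710614 − 1.076887 = 0.633728
N(d₁) = 0.956424,  N(d₂) = 0.736871,  e^(−rT) = 0.588509
E₀ = V₀·N(d₁) − D·e^(−rT)·N(d₂)
   = 63.5997·0.956424 − 30.5840·0.588509·0.736871 = 47.565368
B₀ = V₀ − E₀ = 63.5997 − 47.565368 = 16.034332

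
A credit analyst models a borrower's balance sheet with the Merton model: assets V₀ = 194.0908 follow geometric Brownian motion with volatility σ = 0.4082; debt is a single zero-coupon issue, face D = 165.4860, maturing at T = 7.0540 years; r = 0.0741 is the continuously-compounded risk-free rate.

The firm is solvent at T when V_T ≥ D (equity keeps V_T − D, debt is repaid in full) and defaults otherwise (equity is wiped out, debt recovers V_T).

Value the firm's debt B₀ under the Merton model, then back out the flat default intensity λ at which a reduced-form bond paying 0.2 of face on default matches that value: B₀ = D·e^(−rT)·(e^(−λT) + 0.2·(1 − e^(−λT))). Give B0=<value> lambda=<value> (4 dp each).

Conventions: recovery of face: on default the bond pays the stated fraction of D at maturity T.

B0=75.9010 lambda=0.0472

Apply the equity-as-call identities (strike 165.4860, horizon 7.0540 years):
d₁ = [ln(V₀/D) + (r + σ²/2)T] / (σ√T)
   = [ln(194.0908/165.4860) + (0.0741 + 0.5·0.4082²)·7.0540] / (0.4082·√7.0540)
   = [0.159439 + 1.110396] / 1.084153 = 1.171269
d₂ = d₁ − σ√T = 1.171269 − 1.084153 = 0.087116
N(d₁) = 0.879255,  N(d₂) = 0.534710,  e^(−rT) = 0.592917
E₀ = V₀·N(d₁) − D·e^(−rT)·N(d₂)
   = 194.0908·0.879255 − 165.4860·0.592917·0.534710 = 118.189793
B₀ = V₀ − E₀ = 194.0908 − 118.189793 = 75.901007
e^(−λT) = (B₀·e^(rT)/D − 0.2)/(1 − 0.2) = (75.9010·1.686578/165.4860 − 0.2)/0.8 = 0.71694681
λ = −ln(0.71694681)/7.0540 = 0.047172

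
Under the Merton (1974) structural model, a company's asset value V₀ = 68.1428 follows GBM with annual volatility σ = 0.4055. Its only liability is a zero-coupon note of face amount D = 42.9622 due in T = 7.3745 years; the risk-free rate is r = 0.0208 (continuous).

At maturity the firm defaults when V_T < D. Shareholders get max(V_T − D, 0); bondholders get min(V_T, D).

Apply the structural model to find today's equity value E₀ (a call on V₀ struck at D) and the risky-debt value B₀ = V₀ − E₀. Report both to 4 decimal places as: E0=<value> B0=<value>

E0=40.4897 B0=27.6531

Work the structural quantities from V₀ = 68.1428 against face 42.9622:
d₁ = [ln(V₀/D) + (r + σ²/2)T] / (σ√T)
   = [ln(68.1428/42.9622) + (0.0208 + 0.5·0.4055²)·7.3745] / (0.4055·√7.3745)
   = [0.461285 + 0.759685] / 1.101177 = 1.108786
d₂ = d₁ − σ√T = 1.108786 − 1.101177 = 0.007609
N(d₁) = 0.866239,  N(d₂) = 0.503036,  e^(−rT) = 0.857795
E₀ = V₀·N(d₁) − D·e^(−rT)·N(d₂)
   = 68.1428·0.866239 − 42.9622·0.857795·0.503036 = 40.489677
B₀ = V₀ − E₀ = 68.1428 − 40.489677 = 27.653123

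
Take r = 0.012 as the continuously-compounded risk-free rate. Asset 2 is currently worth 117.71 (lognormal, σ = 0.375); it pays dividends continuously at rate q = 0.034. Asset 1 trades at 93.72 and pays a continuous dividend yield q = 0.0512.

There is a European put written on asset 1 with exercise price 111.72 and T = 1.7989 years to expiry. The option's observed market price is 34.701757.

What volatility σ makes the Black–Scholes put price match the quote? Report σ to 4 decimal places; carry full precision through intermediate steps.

sigma = 0.4023

At σ = 0.4023 the Black–Scholes value reproduces the quote:
σ√T = 0.4023·√1.7989 = 0.539577
d₁ = (ln(S/K) + (r−q+σ²/2)T) / (σ√T) = (ln(93.72/111.72) + (0.012−0.0512+0.4023²/2)·1.7989) / 0.539577 = (-0.175684 + 0.075055) / 0.539577 = -0.186497
d₂ = d₁ − σ√T = -0.186497 − 0.539577 = -0.726074
e^{−rT} = 0.978645
e^{−qT} = 0.912011
N(−d₁) = 0.573972,  N(−d₂) = 0.766103
V = K·e^{−rT}·N(−d₂) − S·e^{−qT}·N(−d₁) = 83.761254 − 49.059497 = 34.701757 (matching the quote); vega is positive throughout, so no other σ reproduces this price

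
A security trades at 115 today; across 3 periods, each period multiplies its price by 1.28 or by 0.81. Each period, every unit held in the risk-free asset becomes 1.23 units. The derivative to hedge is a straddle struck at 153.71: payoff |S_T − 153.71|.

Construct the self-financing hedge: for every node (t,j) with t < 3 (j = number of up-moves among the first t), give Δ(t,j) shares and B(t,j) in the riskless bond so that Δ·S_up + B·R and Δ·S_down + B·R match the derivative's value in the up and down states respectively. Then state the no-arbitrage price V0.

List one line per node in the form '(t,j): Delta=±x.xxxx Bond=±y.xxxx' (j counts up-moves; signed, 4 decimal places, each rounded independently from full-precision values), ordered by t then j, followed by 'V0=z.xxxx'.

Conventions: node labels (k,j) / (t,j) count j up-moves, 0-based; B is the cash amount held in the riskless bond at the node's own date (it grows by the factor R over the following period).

No-arbitrage ⇒ martingale measure with p* = (R−d)/(u−d) = 0.8936.
Expiry values: V(3,0)=92.5943, V(3,1)=57.1321, V(3,2)=1.0930, V(3,3)=87.4625
(2,0): S=75.4515. Δ = (V_up−V_dn)/(S_up−S_dn) = (57.1321−92.5943)/(96.5779−61.1157) = -1.0000. V = [p*·57.1321 + (1−p*)·92.5943]/1.23 = 49.5160. B = V − Δ·S = 124.9675.
(2,1): S=119.2320. Δ = (V_up−V_dn)/(S_up−S_dn) = (1.0930−57.1321)/(152.6170−96.5779) = -1.0000. V = [p*·1.0930 + (1−p*)·57.1321]/1.23 = 5.7355. B = V − Δ·S = 124.9675.
(2,2): S=188.4160. Δ = (V_up−V_dn)/(S_up−S_dn) = (87.4625−1.0930)/(241.1725−152.6170) = 0.9753. V = [p*·87.4625 + (1−p*)·1.0930]/1.23 = 63.6376. B = V − Δ·S = -120.1272.
(1,0): S=93.1500. Δ = (V_up−V_dn)/(S_up−S_dn) = (5.7355−49.5160)/(119.2320−75.4515) = -1.0000. V = [p*·5.7355 + (1−p*)·49.5160]/1.23 = 8.4496. B = V − Δ·S = 101.5996.
(1,1): S=147.2000. Δ = (V_up−V_dn)/(S_up−S_dn) = (63.6376−5.7355)/(188.4160−119.2320) = 0.8369. V = [p*·63.6376 + (1−p*)·5.7355]/1.23 = 46.7299. B = V − Δ·S = -76.4661.
(0,0): S=115.0000. Δ = (V_up−V_dn)/(S_up−S_dn) = (46.7299−8.4496)/(147.2000−93.1500) = 0.7082. V = [p*·46.7299 + (1−p*)·8.4496]/1.23 = 34.6809. B = V − Δ·S = -46.7666.
Verification: the root portfolio costs Δ(0,0)·S0 + B(0,0) = 34.6809, matching V0.

(0,0): Delta=0.7082 Bond=-46.7666
(1,0): Delta=-1.0000 Bond=101.5996
(1,1): Delta=0.8369 Bond=-76.4661
(2,0): Delta=-1.0000 Bond=124.9675
(2,1): Delta=-1.0000 Bond=124.9675
(2,2): Delta=0.9753 Bond=-120.1272
V0=34.6809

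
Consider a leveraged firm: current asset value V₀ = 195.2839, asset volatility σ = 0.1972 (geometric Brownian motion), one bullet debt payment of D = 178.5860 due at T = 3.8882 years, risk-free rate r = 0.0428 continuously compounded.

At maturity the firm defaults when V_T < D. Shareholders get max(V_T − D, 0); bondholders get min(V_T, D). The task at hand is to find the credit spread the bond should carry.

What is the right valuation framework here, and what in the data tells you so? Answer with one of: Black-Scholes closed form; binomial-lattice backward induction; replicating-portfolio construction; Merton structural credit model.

framework: Merton structural credit model

Key observation: assets follow a GBM and default happens iff V_T < 178.5860; valuing claims on that split (equity as a call, risky debt as the residual) is the structural model's definition.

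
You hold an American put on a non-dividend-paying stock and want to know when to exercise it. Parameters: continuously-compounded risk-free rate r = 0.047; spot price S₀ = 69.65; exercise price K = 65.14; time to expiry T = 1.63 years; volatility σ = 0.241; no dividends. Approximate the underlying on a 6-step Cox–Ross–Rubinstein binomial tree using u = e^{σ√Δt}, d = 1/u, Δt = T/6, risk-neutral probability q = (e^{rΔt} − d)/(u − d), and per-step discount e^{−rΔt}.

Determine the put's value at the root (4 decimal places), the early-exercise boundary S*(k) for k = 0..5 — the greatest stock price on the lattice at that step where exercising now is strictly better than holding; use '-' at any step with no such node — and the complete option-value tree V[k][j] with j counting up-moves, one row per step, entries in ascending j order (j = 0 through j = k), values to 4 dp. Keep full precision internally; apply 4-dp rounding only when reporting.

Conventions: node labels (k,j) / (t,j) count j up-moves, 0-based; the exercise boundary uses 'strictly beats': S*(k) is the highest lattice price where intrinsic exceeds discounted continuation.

Δt=0.27167, u=1.13384, d=0.88196, q=0.51965, disc=e^(-rΔt)=0.98731
k=6 terminal: V=max(K-S,0) → 32.3605 22.9986 10.9630 0.0000 0.0000 0.0000 0.0000
k=5: j=0 S=37.1668 intr=27.9732 cont=27.1467 V=27.9732[EX]; j=1 S=47.7817 intr=17.3583 cont=16.5318 V=17.3583[EX]; j=2 S=61.4282 intr=3.7118 cont=5.1992 V=5.1992[hold]; j=3 S=78.9722 intr=0.0000 cont=0.0000 V=0.0000[hold]; j=4 S=101.5267 intr=0.0000 cont=0.0000 V=0.0000[hold]; j=5 S=130.5229 intr=0.0000 cont=0.0000 V=0.0000[hold]  S*(5)=47.7817
k=4: j=0 S=42.1414 intr=22.9986 cont=22.1722 V=22.9986[EX]; j=1 S=54.1770 intr=10.9630 cont=10.8997 V=10.9630[EX]; j=2 S=69.6500 intr=0.0000 cont=2.4657 V=2.4657[hold]; j=3 S=89.5421 intr=0.0000 cont=0.0000 V=0.0000[hold]; j=4 S=115.1154 intr=0.0000 cont=0.0000 V=0.0000[hold]  S*(4)=54.1770
k=3: j=0 S=47.7817 intr=17.3583 cont=16.5318 V=17.3583[EX]; j=1 S=61.4282 intr=3.7118 cont=6.4643 V=6.4643[hold]; j=2 S=78.9722 intr=0.0000 cont=1.1694 V=1.1694[hold]; j=3 S=101.5267 intr=0.0000 cont=0.0000 V=0.0000[hold]  S*(3)=47.7817
k=2: j=0 S=54.1770 intr=10.9630 cont=11.5488 V=11.5488[hold]; j=1 S=69.6500 intr=0.0000 cont=3.6657 V=3.6657[hold]; j=2 S=89.5421 intr=0.0000 cont=0.5546 V=0.5546[hold]  S*(2)=-
k=1: j=0 S=61.4282 intr=3.7118 cont=7.3578 V=7.3578[hold]; j=1 S=78.9722 intr=0.0000 cont=2.0230 V=2.0230[hold]  S*(1)=-
k=0: j=0 S=69.6500 intr=0.0000 cont=4.5273 V=4.5273[hold]  S*(0)=-

price = 4.5273
boundary = - - - 47.7817 54.1770 47.7817
tree:
4.5273
7.3578 2.0230
11.5488 3.6657 0.5546
17.3583 6.4643 1.1694 0.0000
22.9986 10.9630 2.4657 0.0000 0.0000
27.9732 17.3583 5.1992 0.0000 0.0000 0.0000
32.3605 22.9986 10.9630 0.0000 0.0000 0.0000 0.0000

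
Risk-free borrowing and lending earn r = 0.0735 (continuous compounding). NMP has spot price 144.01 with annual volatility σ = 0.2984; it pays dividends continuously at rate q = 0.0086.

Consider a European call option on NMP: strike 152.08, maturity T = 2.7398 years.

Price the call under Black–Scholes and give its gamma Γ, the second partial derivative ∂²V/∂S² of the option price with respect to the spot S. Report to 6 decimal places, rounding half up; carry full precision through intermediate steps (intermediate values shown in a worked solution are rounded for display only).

price = 34.786577
Γ = 0.004843

σ√T = 0.2984·√2.7398 = 0.493922
d₁ = (ln(S/K) + (r−q+σ²/2)T) / (σ√T) = (ln(144.01/152.08) + (0.0735−0.0086+0.2984²/2)·2.7398) / 0.493922 = (-0.054524 + 0.299792) / 0.493922 = 0.496573
d₂ = d₁ − σ√T = 0.496573 − 0.493922 = 0.002652
e^{−rT} = 0.817606
e^{−qT} = 0.976713
N(d₁) = 0.690255,  N(d₂) = 0.501058
Call price V = S·e^{−qT}·N(d₁) − K·e^{−rT}·N(d₂) = 97.088831 − 62.302255 = 34.786577
φ(d₁) = (1/√(2π))·e^{−d₁²/2} = 0.352667
Γ = e^{−qT}·φ(d₁) / (S·σ·√T) = 0.004843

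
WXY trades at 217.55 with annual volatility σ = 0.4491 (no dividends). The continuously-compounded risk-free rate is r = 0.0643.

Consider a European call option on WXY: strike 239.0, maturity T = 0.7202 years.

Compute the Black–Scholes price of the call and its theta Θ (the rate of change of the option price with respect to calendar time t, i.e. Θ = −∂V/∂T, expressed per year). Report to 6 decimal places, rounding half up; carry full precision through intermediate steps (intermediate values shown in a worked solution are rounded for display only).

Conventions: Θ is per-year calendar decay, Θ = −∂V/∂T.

price = 28.625691
Θ = -28.433438

σ√T = 0.4491·√0.7202 = 0.381127
d₁ = (ln(S/K) + (r+σ²/2)T) / (σ√T) = (ln(217.55/239.0) + (0.0643+0.4491²/2)·0.7202) / 0.381127 = (-0.094035 + 0.118938) / 0.381127 = 0.065340
d₂ = d₁ − σ√T = 0.065340 − 0.381127 = -0.315787
e^{−rT} = 0.954747
N(d₁) = 0.526048,  N(d₂) = 0.376082
Call price V = S·N(d₁) − K·e^{−rT}·N(d₂) = 114.441829 − 85.816138 = 28.625691
φ(d₁) = (1/√(2π))·e^{−d₁²/2} = 0.398092
Θ = −S·φ(d₁)·σ/(2√T) − r·K·e^{−rT}·N(d₂) = −22.915460 − 5.517978 = -28.433438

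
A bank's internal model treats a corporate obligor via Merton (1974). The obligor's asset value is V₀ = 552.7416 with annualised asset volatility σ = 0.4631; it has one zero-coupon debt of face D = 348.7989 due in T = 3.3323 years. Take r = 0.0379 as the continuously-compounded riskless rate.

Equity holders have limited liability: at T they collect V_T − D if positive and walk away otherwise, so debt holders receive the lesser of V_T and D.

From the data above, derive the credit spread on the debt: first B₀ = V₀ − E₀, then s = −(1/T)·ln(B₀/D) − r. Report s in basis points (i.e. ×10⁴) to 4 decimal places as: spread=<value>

spread=507.6117

Work the structural quantities from V₀ = 552.7416 against face 348.7989:
d₁ = [ln(V₀/D) + (r + σ²/2)T] / (σ√T)
   = [ln(552.7416/348.7989) + (0.0379 + 0.5·0.4631²)·3.3323] / (0.4631·√3.3323)
   = [0.460395 + 0.483619] / 0.845370 = 1.116688
d₂ = d₁ − σ√T = 1.116688 − 0.845370 = 0.271318
N(d₁) = 0.867936,  N(d₂) = 0.606927,  e^(−rT) = 0.881356
E₀ = V₀·N(d₁) − D·e^(−rT)·N(d₂)
   = 552.7416·0.867936 − 348.7989·0.881356·0.606927 = 293.165497
B₀ = V₀ − E₀ = 552.7416 − 293.165497 = 259.576103
spread = −(1/T)·ln(B₀/D) − r = −(1/3.3323)·ln(259.576103/348.7989) − 0.0379 = 0.05076117
in basis points: 0.05076117 × 10⁴ = 507.6117 bp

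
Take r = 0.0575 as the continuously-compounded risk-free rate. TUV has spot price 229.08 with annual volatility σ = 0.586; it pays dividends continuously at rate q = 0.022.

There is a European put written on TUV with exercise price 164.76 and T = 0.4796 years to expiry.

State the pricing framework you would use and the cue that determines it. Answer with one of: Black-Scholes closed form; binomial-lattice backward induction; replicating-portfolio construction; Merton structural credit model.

Key observation: the instrument is a plain European put (strike 164.76) on a lognormal asset; the exact continuous-time formula applies directly.

framework: Black-Scholes closed form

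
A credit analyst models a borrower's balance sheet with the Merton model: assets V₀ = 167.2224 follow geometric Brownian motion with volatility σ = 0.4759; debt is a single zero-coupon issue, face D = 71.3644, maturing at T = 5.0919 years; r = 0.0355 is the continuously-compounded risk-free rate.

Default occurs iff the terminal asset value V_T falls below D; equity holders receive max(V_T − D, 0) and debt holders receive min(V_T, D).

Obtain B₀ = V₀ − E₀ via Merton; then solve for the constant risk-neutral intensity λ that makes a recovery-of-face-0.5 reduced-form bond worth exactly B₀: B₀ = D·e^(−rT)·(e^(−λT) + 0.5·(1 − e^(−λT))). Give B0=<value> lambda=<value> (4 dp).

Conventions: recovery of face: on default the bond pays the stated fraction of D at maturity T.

Work the structural quantities from V₀ = 167.2224 against face 71.3644:
d₁ = [ln(V₀/D) + (r + σ²/2)T] / (σ√T)
   = [ln(167.2224/71.3644) + (0.0355 + 0.5·0.4759²)·5.0919] / (0.4759·√5.0919)
   = [0.851526 + 0.757371] / 1.073880 = 1.498209
d₂ = d₁ − σ√T = 1.498209 − 1.073880 = 0.424330
N(d₁) = 0.932961,  N(d₂) = 0.664337,  e^(−rT) = 0.834634
E₀ = V₀·N(d₁) − D·e^(−rT)·N(d₂)
   = 167.2224·0.932961 − 71.3644·0.834634·0.664337 = 116.441899
B₀ = V₀ − E₀ = 167.2224 − 116.441899 = 50.780501
e^(−λT) = (B₀·e^(rT)/D − 0.5)/(1 − 0.5) = (50.7805·1.198131/71.3644 − 0.5)/0.5 = 0.70509855
λ = −ln(0.70509855)/5.0919 = 0.068622

B0=50.7805 lambda=0.0686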